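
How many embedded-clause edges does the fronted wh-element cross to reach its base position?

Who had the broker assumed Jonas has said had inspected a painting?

2

"who" is extracted from the subject of "inspected".
Boundaries crossed, outermost first: [Ø], [Ø] — 2 in total.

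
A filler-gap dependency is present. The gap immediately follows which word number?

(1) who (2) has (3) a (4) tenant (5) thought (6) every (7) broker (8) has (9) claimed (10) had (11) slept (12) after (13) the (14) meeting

9

The displaced element is "who" (word 1).
It is linked across 2 clause boundaries (Ø → Ø).
It functions as the subject of "slept", so the gap sits immediately after word 9 ("claimed").
Base order: A tenant has thought every broker has claimed who had slept after the meeting.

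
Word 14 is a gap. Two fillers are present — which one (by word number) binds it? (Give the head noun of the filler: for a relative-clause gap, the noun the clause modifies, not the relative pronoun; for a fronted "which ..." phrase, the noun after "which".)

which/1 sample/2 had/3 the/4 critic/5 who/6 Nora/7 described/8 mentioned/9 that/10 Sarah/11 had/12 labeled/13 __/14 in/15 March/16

2

The marked gap is the direct object of "labeled".
Its filler is the fronted wh-phrase "which sample", at word 2.
(The other dependency links word 5 to a gap after word 8.)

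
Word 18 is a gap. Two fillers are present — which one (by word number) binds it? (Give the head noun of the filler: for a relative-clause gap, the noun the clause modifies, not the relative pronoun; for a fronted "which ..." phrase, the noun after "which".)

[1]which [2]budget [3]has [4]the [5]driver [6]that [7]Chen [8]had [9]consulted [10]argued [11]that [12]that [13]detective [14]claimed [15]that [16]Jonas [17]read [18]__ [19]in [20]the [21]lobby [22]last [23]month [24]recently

The marked gap is the direct object of "read".
Its filler is the fronted wh-phrase "which budget", at word 2.
(The other dependency links word 5 to a gap after word 9.)

2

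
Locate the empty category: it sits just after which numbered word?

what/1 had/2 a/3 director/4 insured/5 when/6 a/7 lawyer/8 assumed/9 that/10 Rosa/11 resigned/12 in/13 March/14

5

The displaced element is "what" (word 1).
It functions as the direct object of "insured", so the gap sits immediately after word 5 ("insured").
Base order: A director had insured what when a lawyer assumed that Rosa resigned in March.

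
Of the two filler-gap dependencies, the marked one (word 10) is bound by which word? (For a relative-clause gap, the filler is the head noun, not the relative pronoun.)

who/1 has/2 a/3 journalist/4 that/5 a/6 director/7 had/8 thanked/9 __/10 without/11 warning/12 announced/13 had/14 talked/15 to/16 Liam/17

4

The marked gap is inside the relative clause, the direct object of "thanked".
Its filler is the head noun "journalist" (via "that"), at word 4.
(The other dependency links word 1 to a gap after word 13.)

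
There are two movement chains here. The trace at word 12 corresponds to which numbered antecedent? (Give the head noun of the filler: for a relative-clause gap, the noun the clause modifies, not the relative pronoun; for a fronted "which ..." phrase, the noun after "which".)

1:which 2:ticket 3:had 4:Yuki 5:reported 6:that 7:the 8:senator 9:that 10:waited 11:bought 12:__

The marked gap is the direct object of "bought".
Its filler is the fronted wh-phrase "which ticket", at word 2.
(The other dependency links word 8 to a gap after word 9.)

2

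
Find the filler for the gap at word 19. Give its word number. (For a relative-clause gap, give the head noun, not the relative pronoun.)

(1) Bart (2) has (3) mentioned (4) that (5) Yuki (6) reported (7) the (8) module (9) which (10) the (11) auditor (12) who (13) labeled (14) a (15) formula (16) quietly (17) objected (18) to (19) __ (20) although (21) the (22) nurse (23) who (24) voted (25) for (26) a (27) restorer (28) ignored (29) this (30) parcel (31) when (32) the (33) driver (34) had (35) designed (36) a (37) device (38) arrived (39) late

8

The gap at 19 is the prepositional object of "objected", inside a relative clause.
The relative pronoun is "which" (word 9); it is bound by the head noun immediately before it.
Its filler is the head noun "module", at word 8.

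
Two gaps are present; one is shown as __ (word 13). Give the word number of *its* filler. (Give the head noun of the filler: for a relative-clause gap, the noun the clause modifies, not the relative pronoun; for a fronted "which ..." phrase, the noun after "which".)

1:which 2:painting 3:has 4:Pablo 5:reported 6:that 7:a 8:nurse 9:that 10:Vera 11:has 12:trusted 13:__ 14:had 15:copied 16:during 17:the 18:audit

The marked gap is inside the relative clause, the direct object of "trusted".
Its filler is the head noun "nurse" (via "that"), at word 8.
(The other dependency links word 2 to a gap after word 15.)

8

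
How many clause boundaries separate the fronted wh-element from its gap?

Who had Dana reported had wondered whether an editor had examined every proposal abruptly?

1

"who" is extracted from the subject of "wondered".
Boundaries crossed, outermost first: [Ø] — 1 in total.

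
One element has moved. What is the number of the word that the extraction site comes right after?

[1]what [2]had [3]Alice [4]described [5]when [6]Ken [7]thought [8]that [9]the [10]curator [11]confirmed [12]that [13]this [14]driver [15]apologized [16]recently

The displaced element is "what" (word 1).
It functions as the direct object of "described", so the gap sits immediately after word 4 ("described").
Base order: Alice had described what when Ken thought that the curator confirmed that this driver apologized recently.

4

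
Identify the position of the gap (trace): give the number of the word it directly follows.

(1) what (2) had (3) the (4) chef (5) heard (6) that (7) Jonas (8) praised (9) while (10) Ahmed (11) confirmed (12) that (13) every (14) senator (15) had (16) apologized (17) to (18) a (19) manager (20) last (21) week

8

The displaced element is "what" (word 1).
It is linked across 1 clause boundary (that).
It functions as the direct object of "praised", so the gap sits immediately after word 8 ("praised").
Base order: The chef had heard that Jonas praised what while Ahmed confirmed that every senator had apologized to a manager last week.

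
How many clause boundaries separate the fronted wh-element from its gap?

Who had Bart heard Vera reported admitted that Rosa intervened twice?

"who" is extracted from the subject of "admitted".
Boundaries crossed, outermost first: [Ø], [Ø] — 2 in total.

2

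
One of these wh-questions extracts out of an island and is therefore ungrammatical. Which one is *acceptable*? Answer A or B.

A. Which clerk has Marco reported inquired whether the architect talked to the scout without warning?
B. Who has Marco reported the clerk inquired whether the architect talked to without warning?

In B, the wh-phrase is extracted from inside a wh-island (introduced by "whether"), which blocks movement.
In A, the extraction path crosses only that-complement boundaries, which are transparent.
So A is grammatical.

A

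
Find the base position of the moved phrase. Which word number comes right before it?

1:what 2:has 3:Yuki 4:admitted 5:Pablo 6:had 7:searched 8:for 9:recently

8

The displaced element is "what" (word 1).
It is linked across 1 clause boundary (Ø).
It functions as the object of the preposition "for" of "searched", so the gap sits immediately after word 8 ("for").
Base order: Yuki has admitted Pablo had searched for what recently.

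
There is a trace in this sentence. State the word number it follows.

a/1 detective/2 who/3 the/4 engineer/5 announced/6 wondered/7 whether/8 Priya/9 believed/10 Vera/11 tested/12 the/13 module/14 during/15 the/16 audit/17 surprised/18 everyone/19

6

The displaced element is "a detective" (word 2).
It is linked across 1 clause boundary (Ø).
It functions as the subject of "wondered", so the gap sits immediately after word 6 ("announced").
Base order: The engineer announced that a detective wondered whether Priya believed Vera tested the module during the audit.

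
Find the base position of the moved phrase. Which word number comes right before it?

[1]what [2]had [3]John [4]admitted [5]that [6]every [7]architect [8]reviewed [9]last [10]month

The displaced element is "what" (word 1).
It is linked across 1 clause boundary (that).
It functions as the direct object of "reviewed", so the gap sits immediately after word 8 ("reviewed").
Base order: John had admitted that every architect reviewed what last month.

8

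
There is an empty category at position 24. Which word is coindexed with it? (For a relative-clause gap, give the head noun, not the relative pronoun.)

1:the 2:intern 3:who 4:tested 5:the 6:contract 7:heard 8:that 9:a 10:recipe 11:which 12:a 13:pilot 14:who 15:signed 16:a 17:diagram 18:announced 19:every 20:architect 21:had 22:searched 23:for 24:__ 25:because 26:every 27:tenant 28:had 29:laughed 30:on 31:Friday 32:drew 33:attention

10

The gap at 24 is the prepositional object of "searched", inside a relative clause.
The relative pronoun is "which" (word 11); it is bound by the head noun immediately before it.
Its filler is the head noun "recipe", at word 10.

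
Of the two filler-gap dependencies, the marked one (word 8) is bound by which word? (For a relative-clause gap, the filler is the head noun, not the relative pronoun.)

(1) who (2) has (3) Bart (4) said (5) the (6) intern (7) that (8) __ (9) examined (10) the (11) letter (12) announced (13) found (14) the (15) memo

The marked gap is inside the relative clause, the subject of "examined".
Its filler is the head noun "intern" (via "that"), at word 6.
(The other dependency links word 1 to a gap after word 12.)

6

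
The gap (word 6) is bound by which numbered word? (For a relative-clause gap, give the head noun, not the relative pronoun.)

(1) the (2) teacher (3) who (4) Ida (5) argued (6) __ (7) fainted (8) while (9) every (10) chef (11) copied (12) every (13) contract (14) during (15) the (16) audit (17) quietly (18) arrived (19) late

2

The gap at 6 is the subject of "fainted", inside a relative clause.
The relative pronoun is "who" (word 3); it is bound by the head noun immediately before it.
Its filler is the head noun "teacher", at word 2.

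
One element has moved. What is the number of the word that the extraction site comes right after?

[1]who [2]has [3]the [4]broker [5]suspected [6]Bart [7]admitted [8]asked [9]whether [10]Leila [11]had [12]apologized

7

The displaced element is "who" (word 1).
It is linked across 2 clause boundaries (Ø → Ø).
It functions as the subject of "asked", so the gap sits immediately after word 7 ("admitted").
Base order: The broker has suspected Bart admitted who asked whether Leila had apologized.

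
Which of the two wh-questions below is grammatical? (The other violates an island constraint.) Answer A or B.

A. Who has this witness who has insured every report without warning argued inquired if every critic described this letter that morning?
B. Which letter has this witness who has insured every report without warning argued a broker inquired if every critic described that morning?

A

In B, the wh-phrase is extracted from inside a wh-island (introduced by "if"), which blocks movement.
In A, the extraction path crosses only that-complement boundaries, which are transparent.
So A is grammatical.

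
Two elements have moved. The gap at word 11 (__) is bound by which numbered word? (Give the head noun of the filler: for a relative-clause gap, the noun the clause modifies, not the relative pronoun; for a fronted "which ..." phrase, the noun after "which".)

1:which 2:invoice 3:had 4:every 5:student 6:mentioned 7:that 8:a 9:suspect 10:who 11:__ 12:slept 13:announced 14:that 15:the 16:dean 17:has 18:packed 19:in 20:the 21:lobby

9

The marked gap is inside the relative clause, the subject of "slept".
Its filler is the head noun "suspect" (via "who"), at word 9.
(The other dependency links word 2 to a gap after word 18.)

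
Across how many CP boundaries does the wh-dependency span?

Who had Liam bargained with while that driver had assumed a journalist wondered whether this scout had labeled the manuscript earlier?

"who" originates inside the matrix clause — no clause boundary is crossed.

0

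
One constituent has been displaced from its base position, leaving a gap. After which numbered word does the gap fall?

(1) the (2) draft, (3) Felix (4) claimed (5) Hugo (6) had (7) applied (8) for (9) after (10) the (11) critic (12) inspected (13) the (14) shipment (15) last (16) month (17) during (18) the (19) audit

8

The displaced element is "the draft" (word 2).
It is linked across 1 clause boundary (Ø).
It functions as the object of the preposition "for" of "applied", so the gap sits immediately after word 8 ("for").
Base order: Felix claimed Hugo had applied for the draft after the critic inspected the shipment last month during the audit.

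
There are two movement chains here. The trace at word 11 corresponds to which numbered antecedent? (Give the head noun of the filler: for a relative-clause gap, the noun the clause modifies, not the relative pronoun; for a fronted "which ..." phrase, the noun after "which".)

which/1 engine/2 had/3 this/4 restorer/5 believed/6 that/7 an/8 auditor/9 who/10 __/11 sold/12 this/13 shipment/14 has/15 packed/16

The marked gap is inside the relative clause, the subject of "sold".
Its filler is the head noun "auditor" (via "who"), at word 9.
(The other dependency links word 2 to a gap after word 16.)

9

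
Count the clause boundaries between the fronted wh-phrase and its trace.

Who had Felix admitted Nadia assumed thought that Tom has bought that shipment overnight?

"who" is extracted from the subject of "thought".
Boundaries crossed, outermost first: [Ø], [Ø] — 2 in total.

2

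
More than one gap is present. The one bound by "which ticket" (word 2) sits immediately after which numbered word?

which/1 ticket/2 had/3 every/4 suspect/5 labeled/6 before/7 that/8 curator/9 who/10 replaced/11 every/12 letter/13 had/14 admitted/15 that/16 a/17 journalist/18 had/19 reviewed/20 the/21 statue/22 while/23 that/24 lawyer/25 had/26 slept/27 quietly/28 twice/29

6

The displaced element is "which ticket" (word 2).
It functions as the direct object of "labeled", so the gap sits immediately after word 6 ("labeled").
Base order: Every suspect had labeled which ticket before that curator who replaced every letter had admitted that a journalist had reviewed the statue while that lawyer had slept quietly twice.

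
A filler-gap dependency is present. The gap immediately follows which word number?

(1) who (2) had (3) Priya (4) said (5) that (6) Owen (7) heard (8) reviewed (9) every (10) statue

7

The displaced element is "who" (word 1).
It is linked across 2 clause boundaries (that → Ø).
It functions as the subject of "reviewed", so the gap sits immediately after word 7 ("heard").
Base order: Priya had said that Owen heard that who reviewed every statue.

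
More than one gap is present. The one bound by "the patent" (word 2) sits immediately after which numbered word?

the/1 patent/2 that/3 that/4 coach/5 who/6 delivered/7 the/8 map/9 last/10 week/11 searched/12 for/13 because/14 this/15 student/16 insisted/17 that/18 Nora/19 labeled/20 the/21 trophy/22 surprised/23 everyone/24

13

The displaced element is "the patent" (word 2).
It functions as the object of the preposition "for" of "searched", so the gap sits immediately after word 13 ("for").
Base order: That coach who delivered the map last week searched for the patent because this student insisted that Nora labeled the trophy.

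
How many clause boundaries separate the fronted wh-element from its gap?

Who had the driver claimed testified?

1

"who" is extracted from the subject of "testified".
Boundaries crossed, outermost first: [Ø] — 1 in total.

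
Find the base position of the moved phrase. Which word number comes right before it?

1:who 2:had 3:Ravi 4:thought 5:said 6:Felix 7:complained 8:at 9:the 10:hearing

4

The displaced element is "who" (word 1).
It is linked across 1 clause boundary (Ø).
It functions as the subject of "said", so the gap sits immediately after word 4 ("thought").
Base order: Ravi had thought that who said Felix complained at the hearing.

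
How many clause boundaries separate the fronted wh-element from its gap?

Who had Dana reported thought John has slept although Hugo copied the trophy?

1

"who" is extracted from the subject of "thought".
Boundaries crossed, outermost first: [Ø] — 1 in total.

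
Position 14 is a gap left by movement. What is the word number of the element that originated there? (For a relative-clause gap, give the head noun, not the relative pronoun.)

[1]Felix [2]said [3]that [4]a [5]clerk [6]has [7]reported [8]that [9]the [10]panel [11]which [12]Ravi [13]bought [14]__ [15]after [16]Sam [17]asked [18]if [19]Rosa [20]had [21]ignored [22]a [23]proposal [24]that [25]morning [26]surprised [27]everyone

The gap at 14 is the object of "bought", inside a relative clause.
The relative pronoun is "which" (word 11); it is bound by the head noun immediately before it.
Its filler is the head noun "panel", at word 10.

10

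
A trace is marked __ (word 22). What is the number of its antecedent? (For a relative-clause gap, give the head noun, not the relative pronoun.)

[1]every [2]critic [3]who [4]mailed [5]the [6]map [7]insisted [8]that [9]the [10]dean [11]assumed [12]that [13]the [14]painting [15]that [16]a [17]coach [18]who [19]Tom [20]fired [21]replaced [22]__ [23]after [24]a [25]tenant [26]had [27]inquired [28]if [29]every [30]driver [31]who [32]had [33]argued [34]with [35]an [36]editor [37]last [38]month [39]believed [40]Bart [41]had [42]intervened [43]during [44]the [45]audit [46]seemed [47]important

The gap at 22 is the object of "replaced", inside a relative clause.
The relative pronoun is "that" (word 15); it is bound by the head noun immediately before it.
Its filler is the head noun "painting", at word 14.

14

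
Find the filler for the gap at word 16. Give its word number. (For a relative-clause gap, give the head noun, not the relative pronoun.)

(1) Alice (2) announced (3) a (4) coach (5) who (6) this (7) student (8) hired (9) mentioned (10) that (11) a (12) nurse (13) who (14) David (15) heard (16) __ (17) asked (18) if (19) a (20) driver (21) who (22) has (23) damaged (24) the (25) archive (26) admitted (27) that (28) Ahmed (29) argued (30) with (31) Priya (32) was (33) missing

12

The gap at 16 is the subject of "asked", inside a relative clause.
The relative pronoun is "who" (word 13); it is bound by the head noun immediately before it.
Its filler is the head noun "nurse", at word 12.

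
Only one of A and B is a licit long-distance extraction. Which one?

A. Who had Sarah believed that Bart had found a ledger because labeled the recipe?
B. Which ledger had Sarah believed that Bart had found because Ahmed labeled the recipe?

In A, the wh-phrase is extracted from inside an adjunct island (introduced by "because"), which blocks movement.
In B, the extraction path crosses only that-complement boundaries, which are transparent.
So B is grammatical.

B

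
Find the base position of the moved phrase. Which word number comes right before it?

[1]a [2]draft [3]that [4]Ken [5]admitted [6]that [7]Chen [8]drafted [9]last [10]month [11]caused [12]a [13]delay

The displaced element is "a draft" (word 2).
It is linked across 1 clause boundary (that).
It functions as the direct object of "drafted", so the gap sits immediately after word 8 ("drafted").
Base order: Ken admitted that Chen drafted a draft last month.

8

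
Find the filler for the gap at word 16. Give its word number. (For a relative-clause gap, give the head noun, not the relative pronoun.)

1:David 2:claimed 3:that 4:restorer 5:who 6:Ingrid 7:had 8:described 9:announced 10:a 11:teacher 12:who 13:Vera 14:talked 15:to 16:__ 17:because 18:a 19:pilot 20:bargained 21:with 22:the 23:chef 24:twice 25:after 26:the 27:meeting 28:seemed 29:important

11

The gap at 16 is the prepositional object of "talked", inside a relative clause.
The relative pronoun is "who" (word 12); it is bound by the head noun immediately before it.
Its filler is the head noun "teacher", at word 11.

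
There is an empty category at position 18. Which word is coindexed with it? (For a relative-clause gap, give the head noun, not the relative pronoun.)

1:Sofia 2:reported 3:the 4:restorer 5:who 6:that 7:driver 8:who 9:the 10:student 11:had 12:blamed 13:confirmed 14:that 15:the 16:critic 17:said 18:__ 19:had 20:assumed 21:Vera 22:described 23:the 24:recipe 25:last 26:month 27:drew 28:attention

The gap at 18 is the subject of "assumed", inside a relative clause.
The relative pronoun is "who" (word 5); it is bound by the head noun immediately before it.
Its filler is the head noun "restorer", at word 4.

4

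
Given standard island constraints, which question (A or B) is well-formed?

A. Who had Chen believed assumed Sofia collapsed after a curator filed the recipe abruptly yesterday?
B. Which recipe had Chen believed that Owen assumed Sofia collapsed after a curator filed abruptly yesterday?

A

In B, the wh-phrase is extracted from inside an adjunct island (introduced by "after"), which blocks movement.
In A, the extraction path crosses only that-complement boundaries, which are transparent.
So A is grammatical.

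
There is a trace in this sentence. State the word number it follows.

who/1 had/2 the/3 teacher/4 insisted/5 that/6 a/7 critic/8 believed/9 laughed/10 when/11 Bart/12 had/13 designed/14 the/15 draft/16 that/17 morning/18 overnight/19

The displaced element is "who" (word 1).
It is linked across 2 clause boundaries (that → Ø).
It functions as the subject of "laughed", so the gap sits immediately after word 9 ("believed").
Base order: The teacher had insisted that a critic believed that who laughed when Bart had designed the draft that morning overnight.

9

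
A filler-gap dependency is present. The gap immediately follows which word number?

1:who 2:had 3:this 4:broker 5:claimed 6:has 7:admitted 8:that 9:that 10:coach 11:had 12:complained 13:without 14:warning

5

The displaced element is "who" (word 1).
It is linked across 1 clause boundary (Ø).
It functions as the subject of "admitted", so the gap sits immediately after word 5 ("claimed").
Base order: This broker had claimed that who has admitted that that coach had complained without warning.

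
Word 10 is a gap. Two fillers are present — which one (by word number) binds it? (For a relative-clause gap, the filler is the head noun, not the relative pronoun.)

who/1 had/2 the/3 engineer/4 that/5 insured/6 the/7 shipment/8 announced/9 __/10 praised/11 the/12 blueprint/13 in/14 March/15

The marked gap is the subject of "praised".
Its filler is the fronted wh-phrase "who", at word 1.
(The other dependency links word 4 to a gap after word 5.)

1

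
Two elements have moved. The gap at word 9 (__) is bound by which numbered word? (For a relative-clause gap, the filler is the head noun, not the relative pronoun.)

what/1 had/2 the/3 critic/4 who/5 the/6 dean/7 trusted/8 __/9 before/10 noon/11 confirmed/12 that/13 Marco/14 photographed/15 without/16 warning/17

4

The marked gap is inside the relative clause, the direct object of "trusted".
Its filler is the head noun "critic" (via "who"), at word 4.
(The other dependency links word 1 to a gap after word 15.)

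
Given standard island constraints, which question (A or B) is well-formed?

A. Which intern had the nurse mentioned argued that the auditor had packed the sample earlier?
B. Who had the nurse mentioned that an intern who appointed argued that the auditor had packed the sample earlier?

A

In B, the wh-phrase is extracted from inside a complex-NP island (relative clause) (introduced by "who"), which blocks movement.
In A, the extraction path crosses only that-complement boundaries, which are transparent.
So A is grammatical.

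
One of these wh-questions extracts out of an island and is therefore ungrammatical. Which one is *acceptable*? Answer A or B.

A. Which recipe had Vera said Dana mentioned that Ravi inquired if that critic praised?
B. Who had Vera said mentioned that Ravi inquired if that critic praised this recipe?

B

In A, the wh-phrase is extracted from inside a wh-island (introduced by "if"), which blocks movement.
In B, the extraction path crosses only that-complement boundaries, which are transparent.
So B is grammatical.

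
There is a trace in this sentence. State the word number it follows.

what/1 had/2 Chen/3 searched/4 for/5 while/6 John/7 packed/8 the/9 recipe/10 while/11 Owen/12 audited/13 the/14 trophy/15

The displaced element is "what" (word 1).
It functions as the object of the preposition "for" of "searched", so the gap sits immediately after word 5 ("for").
Base order: Chen had searched for what while John packed the recipe while Owen audited the trophy.

5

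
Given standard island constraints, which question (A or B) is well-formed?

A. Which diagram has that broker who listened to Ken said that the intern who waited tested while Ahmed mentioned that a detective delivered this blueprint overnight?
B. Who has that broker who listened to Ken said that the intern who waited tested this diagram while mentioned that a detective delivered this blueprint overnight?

A

In B, the wh-phrase is extracted from inside an adjunct island (introduced by "while"), which blocks movement.
In A, the extraction path crosses only that-complement boundaries, which are transparent.
So A is grammatical.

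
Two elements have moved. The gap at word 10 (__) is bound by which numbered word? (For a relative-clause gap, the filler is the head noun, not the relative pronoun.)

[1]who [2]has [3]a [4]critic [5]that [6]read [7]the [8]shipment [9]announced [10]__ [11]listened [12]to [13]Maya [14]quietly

The marked gap is the subject of "listened".
Its filler is the fronted wh-phrase "who", at word 1.
(The other dependency links word 4 to a gap after word 5.)

1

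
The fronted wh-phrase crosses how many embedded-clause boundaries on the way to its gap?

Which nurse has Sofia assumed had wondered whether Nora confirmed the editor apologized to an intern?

"which nurse" is extracted from the subject of "wondered".
Boundaries crossed, outermost first: [Ø] — 1 in total.

1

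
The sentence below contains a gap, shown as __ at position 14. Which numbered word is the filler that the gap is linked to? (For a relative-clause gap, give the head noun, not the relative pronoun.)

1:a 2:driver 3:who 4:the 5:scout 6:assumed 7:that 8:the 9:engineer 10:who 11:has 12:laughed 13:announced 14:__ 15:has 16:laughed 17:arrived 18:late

The gap at 14 is the subject of "laughed", inside a relative clause.
The relative pronoun is "who" (word 3); it is bound by the head noun immediately before it.
Its filler is the head noun "driver", at word 2.

2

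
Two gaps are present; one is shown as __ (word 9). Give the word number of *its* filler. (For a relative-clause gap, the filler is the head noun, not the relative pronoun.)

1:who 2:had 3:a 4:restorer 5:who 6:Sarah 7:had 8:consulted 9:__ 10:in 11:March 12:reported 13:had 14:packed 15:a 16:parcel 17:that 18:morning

The marked gap is inside the relative clause, the direct object of "consulted".
Its filler is the head noun "restorer" (via "who"), at word 4.
(The other dependency links word 1 to a gap after word 12.)

4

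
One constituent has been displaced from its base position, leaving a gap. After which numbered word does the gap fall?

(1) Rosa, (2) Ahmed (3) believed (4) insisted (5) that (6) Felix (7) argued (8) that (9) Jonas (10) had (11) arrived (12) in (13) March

The displaced element is "Rosa" (word 1).
It is linked across 1 clause boundary (Ø).
It functions as the subject of "insisted", so the gap sits immediately after word 3 ("believed").
Base order: Ahmed believed that Rosa insisted that Felix argued that Jonas had arrived in March.

3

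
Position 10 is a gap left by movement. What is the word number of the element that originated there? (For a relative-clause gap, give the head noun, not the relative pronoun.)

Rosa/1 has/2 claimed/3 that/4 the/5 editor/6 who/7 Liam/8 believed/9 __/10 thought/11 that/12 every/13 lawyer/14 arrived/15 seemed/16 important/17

6

The gap at 10 is the subject of "thought", inside a relative clause.
The relative pronoun is "who" (word 7); it is bound by the head noun immediately before it.
Its filler is the head noun "editor", at word 6.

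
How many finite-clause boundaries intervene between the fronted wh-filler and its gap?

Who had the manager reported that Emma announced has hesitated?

2

"who" is extracted from the subject of "hesitated".
Boundaries crossed, outermost first: [that], [Ø] — 2 in total.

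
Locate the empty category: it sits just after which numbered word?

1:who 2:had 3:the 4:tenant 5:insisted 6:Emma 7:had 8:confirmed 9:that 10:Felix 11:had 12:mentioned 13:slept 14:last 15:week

The displaced element is "who" (word 1).
It is linked across 3 clause boundaries (Ø → that → Ø).
It functions as the subject of "slept", so the gap sits immediately after word 12 ("mentioned").
Base order: The tenant had insisted Emma had confirmed that Felix had mentioned who slept last week.

12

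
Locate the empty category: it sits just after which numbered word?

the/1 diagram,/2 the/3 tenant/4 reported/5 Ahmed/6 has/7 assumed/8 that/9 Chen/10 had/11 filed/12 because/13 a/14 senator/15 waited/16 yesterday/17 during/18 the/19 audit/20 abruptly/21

12

The displaced element is "the diagram" (word 2).
It is linked across 2 clause boundaries (Ø → that).
It functions as the direct object of "filed", so the gap sits immediately after word 12 ("filed").
Base order: The tenant reported Ahmed has assumed that Chen had filed the diagram because a senator waited yesterday during the audit abruptly.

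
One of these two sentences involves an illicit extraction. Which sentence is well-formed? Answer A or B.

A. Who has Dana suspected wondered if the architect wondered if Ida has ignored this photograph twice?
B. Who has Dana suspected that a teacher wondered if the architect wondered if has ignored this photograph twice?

A

In B, the wh-phrase is extracted from inside a wh-island (introduced by "if"), which blocks movement.
In A, the extraction path crosses only that-complement boundaries, which are transparent.
So A is grammatical.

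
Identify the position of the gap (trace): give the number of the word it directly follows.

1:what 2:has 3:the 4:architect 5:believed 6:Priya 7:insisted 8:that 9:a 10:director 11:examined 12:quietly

11

The displaced element is "what" (word 1).
It is linked across 2 clause boundaries (Ø → that).
It functions as the direct object of "examined", so the gap sits immediately after word 11 ("examined").
Base order: The architect has believed Priya insisted that a director examined what quietly.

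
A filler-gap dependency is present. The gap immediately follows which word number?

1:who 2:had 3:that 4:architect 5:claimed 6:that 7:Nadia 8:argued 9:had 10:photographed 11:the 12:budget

The displaced element is "who" (word 1).
It is linked across 2 clause boundaries (that → Ø).
It functions as the subject of "photographed", so the gap sits immediately after word 8 ("argued").
Base order: That architect had claimed that Nadia argued who had photographed the budget.

8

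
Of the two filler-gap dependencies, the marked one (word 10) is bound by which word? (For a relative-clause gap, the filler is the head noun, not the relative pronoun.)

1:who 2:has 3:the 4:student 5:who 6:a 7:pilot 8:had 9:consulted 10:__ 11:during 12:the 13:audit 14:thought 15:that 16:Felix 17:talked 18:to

The marked gap is inside the relative clause, the direct object of "consulted".
Its filler is the head noun "student" (via "who"), at word 4.
(The other dependency links word 1 to a gap after word 18.)

4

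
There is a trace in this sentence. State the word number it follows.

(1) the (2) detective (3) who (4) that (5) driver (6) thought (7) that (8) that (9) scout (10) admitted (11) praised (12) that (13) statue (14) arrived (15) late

The displaced element is "the detective" (word 2).
It is linked across 2 clause boundaries (that → Ø).
It functions as the subject of "praised", so the gap sits immediately after word 10 ("admitted").
Base order: That driver thought that that scout admitted the detective praised that statue.

10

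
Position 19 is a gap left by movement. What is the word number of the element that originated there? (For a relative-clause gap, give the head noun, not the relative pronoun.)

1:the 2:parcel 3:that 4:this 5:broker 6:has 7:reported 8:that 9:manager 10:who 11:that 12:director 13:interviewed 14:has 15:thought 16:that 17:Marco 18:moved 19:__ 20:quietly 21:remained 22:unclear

The gap at 19 is the object of "moved", inside a relative clause.
The relative pronoun is "that" (word 3); it is bound by the head noun immediately before it.
Its filler is the head noun "parcel", at word 2.

2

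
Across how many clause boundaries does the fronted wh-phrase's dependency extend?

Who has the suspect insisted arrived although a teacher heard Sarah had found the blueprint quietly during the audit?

1

"who" is extracted from the subject of "arrived".
Boundaries crossed, outermost first: [Ø] — 1 in total.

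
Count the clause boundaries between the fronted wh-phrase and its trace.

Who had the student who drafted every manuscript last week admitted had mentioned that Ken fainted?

"who" is extracted from the subject of "mentioned".
Boundaries crossed, outermost first: [Ø] — 1 in total.

1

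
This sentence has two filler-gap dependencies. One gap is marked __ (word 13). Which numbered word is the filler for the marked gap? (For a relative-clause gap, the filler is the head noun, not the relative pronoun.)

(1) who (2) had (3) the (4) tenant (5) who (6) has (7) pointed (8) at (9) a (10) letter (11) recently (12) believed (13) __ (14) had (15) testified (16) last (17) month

The marked gap is the subject of "testified".
Its filler is the fronted wh-phrase "who", at word 1.
(The other dependency links word 4 to a gap after word 5.)

1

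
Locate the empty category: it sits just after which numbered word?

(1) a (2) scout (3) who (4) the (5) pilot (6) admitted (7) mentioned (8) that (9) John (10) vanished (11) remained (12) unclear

The displaced element is "a scout" (word 2).
It is linked across 1 clause boundary (Ø).
It functions as the subject of "mentioned", so the gap sits immediately after word 6 ("admitted").
Base order: The pilot admitted that a scout mentioned that John vanished.

6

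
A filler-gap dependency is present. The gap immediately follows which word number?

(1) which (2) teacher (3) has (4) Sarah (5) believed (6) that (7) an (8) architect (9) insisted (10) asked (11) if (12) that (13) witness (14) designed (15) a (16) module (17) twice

9

The displaced element is "which teacher" (word 2).
It is linked across 2 clause boundaries (that → Ø).
It functions as the subject of "asked", so the gap sits immediately after word 9 ("insisted").
Base order: Sarah has believed that an architect insisted which teacher asked if that witness designed a module twice.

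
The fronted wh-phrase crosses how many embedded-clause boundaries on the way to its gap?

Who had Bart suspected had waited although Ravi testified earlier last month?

1

"who" is extracted from the subject of "waited".
Boundaries crossed, outermost first: [Ø] — 1 in total.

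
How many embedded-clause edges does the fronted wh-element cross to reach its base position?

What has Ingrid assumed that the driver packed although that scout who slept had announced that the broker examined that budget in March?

"what" is extracted from the object of "packed".
Boundaries crossed, outermost first: [that] — 1 in total.

1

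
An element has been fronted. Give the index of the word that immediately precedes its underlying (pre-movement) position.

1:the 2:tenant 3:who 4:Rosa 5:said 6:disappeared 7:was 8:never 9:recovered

5

The displaced element is "the tenant" (word 2).
It is linked across 1 clause boundary (Ø).
It functions as the subject of "disappeared", so the gap sits immediately after word 5 ("said").
Base order: Rosa said the tenant disappeared.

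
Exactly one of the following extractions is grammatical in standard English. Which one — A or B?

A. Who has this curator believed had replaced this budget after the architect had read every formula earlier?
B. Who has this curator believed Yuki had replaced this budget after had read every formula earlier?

A

In B, the wh-phrase is extracted from inside an adjunct island (introduced by "after"), which blocks movement.
In A, the extraction path crosses only that-complement boundaries, which are transparent.
So A is grammatical.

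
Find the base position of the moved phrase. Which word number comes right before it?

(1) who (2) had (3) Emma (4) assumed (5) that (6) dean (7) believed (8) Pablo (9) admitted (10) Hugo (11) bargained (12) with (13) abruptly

The displaced element is "who" (word 1).
It is linked across 3 clause boundaries (Ø → Ø → Ø).
It functions as the object of the preposition "with" of "bargained", so the gap sits immediately after word 12 ("with").
Base order: Emma had assumed that dean believed Pablo admitted Hugo bargained with who abruptly.

12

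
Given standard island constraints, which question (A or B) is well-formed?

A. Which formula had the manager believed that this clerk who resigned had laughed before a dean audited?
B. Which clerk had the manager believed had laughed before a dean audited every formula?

B

In A, the wh-phrase is extracted from inside an adjunct island (introduced by "before"), which blocks movement.
In B, the extraction path crosses only that-complement boundaries, which are transparent.
So B is grammatical.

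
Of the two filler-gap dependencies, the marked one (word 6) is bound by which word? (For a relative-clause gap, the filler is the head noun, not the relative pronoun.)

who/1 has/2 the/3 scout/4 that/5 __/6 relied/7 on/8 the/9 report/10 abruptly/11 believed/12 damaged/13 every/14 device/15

4

The marked gap is inside the relative clause, the subject of "relied".
Its filler is the head noun "scout" (via "that"), at word 4.
(The other dependency links word 1 to a gap after word 12.)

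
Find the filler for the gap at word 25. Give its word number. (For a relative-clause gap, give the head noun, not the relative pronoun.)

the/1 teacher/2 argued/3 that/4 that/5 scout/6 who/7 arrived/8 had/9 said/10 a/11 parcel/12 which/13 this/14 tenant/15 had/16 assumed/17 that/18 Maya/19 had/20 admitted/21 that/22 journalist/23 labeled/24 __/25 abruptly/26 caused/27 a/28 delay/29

12

The gap at 25 is the object of "labeled", inside a relative clause.
The relative pronoun is "which" (word 13); it is bound by the head noun immediately before it.
Its filler is the head noun "parcel", at word 12.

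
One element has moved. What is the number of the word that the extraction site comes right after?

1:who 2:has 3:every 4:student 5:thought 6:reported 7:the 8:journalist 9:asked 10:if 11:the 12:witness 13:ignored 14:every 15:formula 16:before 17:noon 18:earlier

The displaced element is "who" (word 1).
It is linked across 1 clause boundary (Ø).
It functions as the subject of "reported", so the gap sits immediately after word 5 ("thought").
Base order: Every student has thought that who reported the journalist asked if the witness ignored every formula before noon earlier.

5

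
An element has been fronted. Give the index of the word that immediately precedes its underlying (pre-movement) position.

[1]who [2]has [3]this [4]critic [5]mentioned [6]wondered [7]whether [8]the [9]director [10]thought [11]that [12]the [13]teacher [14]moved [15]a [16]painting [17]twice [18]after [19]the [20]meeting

5

The displaced element is "who" (word 1).
It is linked across 1 clause boundary (Ø).
It functions as the subject of "wondered", so the gap sits immediately after word 5 ("mentioned").
Base order: This critic has mentioned who wondered whether the director thought that the teacher moved a painting twice after the meeting.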